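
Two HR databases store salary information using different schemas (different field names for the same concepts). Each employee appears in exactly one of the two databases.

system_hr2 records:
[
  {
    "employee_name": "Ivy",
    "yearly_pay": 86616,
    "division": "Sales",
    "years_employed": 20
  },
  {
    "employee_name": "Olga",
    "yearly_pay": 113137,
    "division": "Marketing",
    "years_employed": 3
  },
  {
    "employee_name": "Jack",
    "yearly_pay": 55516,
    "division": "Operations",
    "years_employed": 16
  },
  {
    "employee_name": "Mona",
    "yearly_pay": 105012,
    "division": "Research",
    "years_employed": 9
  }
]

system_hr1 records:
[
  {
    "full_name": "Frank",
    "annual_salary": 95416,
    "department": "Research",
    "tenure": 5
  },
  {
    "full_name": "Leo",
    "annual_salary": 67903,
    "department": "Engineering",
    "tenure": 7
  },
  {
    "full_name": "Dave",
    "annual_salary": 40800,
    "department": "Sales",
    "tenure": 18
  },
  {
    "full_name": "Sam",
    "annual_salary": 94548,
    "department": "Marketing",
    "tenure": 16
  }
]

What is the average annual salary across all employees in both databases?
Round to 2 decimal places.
82368.50

Schema mapping: "yearly_pay" (system_hr2) = "annual_salary" (system_hr1) = annual salary

All salaries: [86616, 113137, 55516, 105012, 95416, 67903, 40800, 94548]
Sum: 658948
Count: 8
Average: 658948 / 8 = 82368.50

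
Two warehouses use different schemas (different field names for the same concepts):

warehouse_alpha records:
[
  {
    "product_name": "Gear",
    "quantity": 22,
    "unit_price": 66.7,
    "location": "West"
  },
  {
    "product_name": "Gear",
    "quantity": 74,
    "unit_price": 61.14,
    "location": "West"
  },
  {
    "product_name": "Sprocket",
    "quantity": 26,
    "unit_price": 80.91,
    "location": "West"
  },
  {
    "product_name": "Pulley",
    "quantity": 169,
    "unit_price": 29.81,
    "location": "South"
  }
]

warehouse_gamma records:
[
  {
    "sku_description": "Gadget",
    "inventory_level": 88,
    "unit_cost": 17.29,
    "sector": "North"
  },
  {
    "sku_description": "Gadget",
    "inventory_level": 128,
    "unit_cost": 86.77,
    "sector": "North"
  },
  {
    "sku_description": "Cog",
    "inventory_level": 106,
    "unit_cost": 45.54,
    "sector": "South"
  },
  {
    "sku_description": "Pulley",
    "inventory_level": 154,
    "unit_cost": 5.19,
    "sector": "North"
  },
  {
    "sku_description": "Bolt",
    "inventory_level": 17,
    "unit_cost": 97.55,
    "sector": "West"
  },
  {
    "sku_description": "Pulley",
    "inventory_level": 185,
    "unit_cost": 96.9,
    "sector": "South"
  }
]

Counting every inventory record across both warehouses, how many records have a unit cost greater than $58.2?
6

Schema mapping: "unit_price" (warehouse_alpha) = "unit_cost" (warehouse_gamma) = unit cost

Records > $58.2 in warehouse_alpha: 3
Records > $58.2 in warehouse_gamma: 3

Total count: 3 + 3 = 6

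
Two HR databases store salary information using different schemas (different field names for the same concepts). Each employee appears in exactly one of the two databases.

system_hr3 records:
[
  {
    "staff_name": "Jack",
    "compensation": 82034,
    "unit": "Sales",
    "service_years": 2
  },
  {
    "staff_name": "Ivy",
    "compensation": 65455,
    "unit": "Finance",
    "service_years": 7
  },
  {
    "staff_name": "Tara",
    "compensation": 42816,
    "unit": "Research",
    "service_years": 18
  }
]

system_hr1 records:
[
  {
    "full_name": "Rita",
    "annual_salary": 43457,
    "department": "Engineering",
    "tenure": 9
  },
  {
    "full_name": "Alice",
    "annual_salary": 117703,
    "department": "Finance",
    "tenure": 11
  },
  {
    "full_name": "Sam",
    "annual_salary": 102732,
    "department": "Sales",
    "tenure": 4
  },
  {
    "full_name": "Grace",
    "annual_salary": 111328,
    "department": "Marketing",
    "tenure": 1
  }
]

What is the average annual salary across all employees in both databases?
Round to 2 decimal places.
80789.29

Schema mapping: "compensation" (system_hr3) = "annual_salary" (system_hr1) = annual salary

All salaries: [82034, 65455, 42816, 43457, 117703, 102732, 111328]
Sum: 565525
Count: 7
Average: 565525 / 7 = 80789.29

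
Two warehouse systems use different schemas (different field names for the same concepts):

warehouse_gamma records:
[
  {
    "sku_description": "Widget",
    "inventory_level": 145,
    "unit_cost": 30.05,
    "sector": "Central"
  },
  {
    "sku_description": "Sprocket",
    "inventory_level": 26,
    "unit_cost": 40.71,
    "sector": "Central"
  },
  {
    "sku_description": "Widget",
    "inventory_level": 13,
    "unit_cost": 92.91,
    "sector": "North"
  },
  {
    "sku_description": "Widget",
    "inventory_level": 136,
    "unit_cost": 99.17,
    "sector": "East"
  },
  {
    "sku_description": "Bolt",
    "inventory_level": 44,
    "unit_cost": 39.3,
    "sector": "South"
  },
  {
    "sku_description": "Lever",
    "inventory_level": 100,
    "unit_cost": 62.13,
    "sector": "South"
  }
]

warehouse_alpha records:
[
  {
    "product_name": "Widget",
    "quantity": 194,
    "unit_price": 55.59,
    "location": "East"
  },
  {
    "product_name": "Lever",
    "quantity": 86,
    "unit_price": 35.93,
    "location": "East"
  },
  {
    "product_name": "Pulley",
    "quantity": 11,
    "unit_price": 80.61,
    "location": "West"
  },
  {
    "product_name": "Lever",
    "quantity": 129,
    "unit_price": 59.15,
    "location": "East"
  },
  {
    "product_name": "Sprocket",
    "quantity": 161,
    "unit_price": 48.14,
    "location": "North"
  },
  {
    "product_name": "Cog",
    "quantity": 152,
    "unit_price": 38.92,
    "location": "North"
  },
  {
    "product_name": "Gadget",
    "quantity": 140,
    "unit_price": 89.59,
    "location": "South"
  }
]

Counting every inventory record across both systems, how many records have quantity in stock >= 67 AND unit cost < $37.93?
2

Schema mappings:
- "inventory_level" (warehouse_gamma) = "quantity" (warehouse_alpha) = quantity
- "unit_cost" (warehouse_gamma) = "unit_price" (warehouse_alpha) = unit cost

Records meeting both conditions in warehouse_gamma: 1
Records meeting both conditions in warehouse_alpha: 1

Total: 1 + 1 = 2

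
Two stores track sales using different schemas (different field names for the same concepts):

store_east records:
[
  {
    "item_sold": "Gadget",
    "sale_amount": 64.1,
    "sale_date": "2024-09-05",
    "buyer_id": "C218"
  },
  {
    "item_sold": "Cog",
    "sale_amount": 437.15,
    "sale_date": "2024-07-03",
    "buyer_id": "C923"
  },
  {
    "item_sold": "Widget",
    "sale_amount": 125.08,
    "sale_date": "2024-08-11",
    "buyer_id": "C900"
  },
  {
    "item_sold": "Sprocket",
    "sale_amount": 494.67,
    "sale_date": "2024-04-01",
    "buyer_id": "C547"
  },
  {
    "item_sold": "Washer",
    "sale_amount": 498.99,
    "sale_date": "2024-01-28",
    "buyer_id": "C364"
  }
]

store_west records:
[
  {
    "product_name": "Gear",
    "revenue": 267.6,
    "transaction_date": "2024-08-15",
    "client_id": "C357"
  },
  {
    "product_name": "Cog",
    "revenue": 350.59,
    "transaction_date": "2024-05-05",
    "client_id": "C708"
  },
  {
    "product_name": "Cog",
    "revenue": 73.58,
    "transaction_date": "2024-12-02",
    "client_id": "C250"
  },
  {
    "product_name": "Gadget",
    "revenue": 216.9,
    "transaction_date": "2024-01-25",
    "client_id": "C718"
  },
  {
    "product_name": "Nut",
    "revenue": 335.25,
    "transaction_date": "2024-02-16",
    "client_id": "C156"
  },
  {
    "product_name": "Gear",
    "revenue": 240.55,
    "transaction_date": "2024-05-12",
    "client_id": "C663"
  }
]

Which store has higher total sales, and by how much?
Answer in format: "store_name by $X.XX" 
store_east by $135.52

Schema mapping: "sale_amount" (store_east) = "revenue" (store_west) = sale amount

Total for store_east: 1619.99
Total for store_west: 1484.47

Difference: |1619.99 - 1484.47| = 135.52
store_east has higher sales by $135.52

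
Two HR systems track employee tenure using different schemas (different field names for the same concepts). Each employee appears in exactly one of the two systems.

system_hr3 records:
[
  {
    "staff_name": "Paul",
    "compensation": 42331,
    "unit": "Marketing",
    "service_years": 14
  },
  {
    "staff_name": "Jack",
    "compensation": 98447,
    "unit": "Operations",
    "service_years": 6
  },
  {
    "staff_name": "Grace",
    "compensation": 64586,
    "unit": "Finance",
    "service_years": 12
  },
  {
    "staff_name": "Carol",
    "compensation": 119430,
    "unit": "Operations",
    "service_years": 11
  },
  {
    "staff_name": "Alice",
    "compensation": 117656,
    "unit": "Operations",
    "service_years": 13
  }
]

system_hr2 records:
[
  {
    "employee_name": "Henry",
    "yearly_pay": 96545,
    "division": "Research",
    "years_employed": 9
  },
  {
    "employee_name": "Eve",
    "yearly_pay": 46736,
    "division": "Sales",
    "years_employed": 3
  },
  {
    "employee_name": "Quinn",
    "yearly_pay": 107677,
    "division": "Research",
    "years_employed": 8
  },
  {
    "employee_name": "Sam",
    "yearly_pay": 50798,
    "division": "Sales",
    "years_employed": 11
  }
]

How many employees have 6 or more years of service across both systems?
8

Reconcile schemas: "service_years" (system_hr3) = "years_employed" (system_hr2) = years of service

From system_hr3: 5 employees with >= 6 years
From system_hr2: 3 employees with >= 6 years

Total: 5 + 3 = 8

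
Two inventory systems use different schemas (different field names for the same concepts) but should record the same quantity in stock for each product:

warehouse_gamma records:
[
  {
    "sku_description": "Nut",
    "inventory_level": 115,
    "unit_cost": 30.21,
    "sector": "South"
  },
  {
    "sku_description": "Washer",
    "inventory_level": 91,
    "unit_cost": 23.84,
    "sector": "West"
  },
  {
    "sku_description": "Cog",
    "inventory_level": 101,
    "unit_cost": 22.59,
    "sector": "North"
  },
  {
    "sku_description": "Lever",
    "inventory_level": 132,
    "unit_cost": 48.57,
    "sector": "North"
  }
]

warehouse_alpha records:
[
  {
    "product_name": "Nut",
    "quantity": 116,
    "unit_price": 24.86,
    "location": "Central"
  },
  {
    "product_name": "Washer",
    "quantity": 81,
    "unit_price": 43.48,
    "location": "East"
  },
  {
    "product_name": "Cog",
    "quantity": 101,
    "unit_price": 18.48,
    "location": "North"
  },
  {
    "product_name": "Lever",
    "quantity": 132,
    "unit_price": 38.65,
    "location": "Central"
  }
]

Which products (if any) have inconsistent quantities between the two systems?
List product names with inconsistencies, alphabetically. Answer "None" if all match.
Nut, Washer

Schema mappings:
- "sku_description" (warehouse_gamma) = "product_name" (warehouse_alpha) = product name
- "inventory_level" (warehouse_gamma) = "quantity" (warehouse_alpha) = quantity

Comparison:
  Nut: 115 vs 116 - MISMATCH
  Washer: 91 vs 81 - MISMATCH
  Cog: 101 vs 101 - MATCH
  Lever: 132 vs 132 - MATCH

Products with inconsistencies: Nut, Washer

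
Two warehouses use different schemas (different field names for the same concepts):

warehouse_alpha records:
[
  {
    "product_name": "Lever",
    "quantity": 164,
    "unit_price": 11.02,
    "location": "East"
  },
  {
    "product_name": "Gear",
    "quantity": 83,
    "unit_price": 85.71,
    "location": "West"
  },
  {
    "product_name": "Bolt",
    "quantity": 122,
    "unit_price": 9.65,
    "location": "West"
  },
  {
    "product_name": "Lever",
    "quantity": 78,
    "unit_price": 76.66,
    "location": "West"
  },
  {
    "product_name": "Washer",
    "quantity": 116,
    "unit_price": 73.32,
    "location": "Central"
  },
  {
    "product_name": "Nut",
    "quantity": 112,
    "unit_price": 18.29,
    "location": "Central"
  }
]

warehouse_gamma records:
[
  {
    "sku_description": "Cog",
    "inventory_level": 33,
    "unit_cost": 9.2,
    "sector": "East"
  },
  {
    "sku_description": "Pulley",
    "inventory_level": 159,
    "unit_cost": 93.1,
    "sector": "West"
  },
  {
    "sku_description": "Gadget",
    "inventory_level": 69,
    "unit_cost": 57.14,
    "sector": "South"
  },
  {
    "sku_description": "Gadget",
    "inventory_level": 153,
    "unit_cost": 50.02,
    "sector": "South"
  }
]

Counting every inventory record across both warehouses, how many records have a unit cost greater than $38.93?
6

Schema mapping: "unit_price" (warehouse_alpha) = "unit_cost" (warehouse_gamma) = unit cost

Records > $38.93 in warehouse_alpha: 3
Records > $38.93 in warehouse_gamma: 3

Total count: 3 + 3 = 6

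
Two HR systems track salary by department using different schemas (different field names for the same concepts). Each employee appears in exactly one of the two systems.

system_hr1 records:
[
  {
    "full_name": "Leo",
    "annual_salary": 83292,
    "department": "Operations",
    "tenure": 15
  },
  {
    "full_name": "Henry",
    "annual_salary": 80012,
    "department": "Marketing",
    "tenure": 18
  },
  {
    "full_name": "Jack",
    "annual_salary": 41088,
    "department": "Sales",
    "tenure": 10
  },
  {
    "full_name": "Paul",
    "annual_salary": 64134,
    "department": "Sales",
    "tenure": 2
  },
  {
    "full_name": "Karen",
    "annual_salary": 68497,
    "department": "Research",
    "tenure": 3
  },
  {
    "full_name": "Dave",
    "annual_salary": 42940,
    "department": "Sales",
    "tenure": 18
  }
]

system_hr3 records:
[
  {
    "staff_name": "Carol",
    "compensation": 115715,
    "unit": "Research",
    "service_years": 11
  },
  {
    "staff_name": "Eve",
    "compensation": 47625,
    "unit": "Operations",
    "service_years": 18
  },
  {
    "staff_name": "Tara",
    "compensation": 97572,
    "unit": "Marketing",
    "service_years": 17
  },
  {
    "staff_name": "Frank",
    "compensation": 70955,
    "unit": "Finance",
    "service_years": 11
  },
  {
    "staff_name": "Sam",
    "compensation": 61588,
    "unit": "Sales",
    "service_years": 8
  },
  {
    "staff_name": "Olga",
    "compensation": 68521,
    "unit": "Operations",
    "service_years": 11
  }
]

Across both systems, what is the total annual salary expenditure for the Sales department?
209750

Schema mappings:
- "department" (system_hr1) = "unit" (system_hr3) = department
- "annual_salary" (system_hr1) = "compensation" (system_hr3) = salary

Sales salaries from system_hr1: 148162
Sales salaries from system_hr3: 61588

Total: 148162 + 61588 = 209750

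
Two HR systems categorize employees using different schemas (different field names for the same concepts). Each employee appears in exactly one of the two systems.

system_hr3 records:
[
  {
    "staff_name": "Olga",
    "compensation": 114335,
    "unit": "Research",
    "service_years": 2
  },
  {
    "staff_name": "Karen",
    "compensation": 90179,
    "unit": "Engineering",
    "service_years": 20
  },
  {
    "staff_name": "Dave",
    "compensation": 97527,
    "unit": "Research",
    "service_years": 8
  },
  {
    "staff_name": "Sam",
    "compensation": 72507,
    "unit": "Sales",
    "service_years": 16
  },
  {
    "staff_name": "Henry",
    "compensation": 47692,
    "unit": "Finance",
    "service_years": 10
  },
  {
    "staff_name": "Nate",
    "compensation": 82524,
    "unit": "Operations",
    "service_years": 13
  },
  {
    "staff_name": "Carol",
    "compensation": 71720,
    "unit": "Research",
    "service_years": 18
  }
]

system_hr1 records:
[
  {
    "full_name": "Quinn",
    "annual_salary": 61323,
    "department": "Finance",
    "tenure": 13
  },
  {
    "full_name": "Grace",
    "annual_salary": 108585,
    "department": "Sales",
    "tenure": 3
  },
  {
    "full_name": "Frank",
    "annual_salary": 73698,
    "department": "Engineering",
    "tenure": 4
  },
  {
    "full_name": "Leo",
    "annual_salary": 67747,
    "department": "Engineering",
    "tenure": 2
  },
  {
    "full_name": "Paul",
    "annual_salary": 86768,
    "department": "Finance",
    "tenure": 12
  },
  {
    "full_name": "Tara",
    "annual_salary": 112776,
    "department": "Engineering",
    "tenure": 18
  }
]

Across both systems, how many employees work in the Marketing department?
0

Schema mapping: "unit" (system_hr3) = "department" (system_hr1) = department

Marketing employees in system_hr3: 0
Marketing employees in system_hr1: 0

Total in Marketing: 0 + 0 = 0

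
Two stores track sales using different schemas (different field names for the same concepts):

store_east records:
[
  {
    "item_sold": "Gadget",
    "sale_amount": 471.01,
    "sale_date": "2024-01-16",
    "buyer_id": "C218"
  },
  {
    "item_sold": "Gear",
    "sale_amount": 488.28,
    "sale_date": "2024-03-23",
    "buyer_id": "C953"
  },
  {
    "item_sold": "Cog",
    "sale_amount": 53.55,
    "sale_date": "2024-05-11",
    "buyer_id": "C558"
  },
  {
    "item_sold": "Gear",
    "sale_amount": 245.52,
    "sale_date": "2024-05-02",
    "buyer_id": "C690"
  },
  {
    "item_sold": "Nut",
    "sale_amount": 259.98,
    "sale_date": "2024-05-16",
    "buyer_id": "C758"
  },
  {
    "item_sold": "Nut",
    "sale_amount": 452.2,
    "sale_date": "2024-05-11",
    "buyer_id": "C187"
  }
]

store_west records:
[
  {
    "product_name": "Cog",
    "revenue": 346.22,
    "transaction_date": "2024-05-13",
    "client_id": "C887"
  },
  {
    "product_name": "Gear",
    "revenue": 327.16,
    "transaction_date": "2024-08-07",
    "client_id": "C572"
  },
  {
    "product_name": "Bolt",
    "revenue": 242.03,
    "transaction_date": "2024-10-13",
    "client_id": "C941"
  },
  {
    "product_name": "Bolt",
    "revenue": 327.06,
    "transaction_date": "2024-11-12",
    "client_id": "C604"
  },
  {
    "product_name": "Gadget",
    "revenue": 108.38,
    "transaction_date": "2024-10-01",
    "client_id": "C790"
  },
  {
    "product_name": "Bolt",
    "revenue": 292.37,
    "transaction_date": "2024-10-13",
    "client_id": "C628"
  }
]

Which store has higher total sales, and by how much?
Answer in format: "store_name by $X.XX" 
store_east by $327.32

Schema mapping: "sale_amount" (store_east) = "revenue" (store_west) = sale amount

Total for store_east: 1970.54
Total for store_west: 1643.22

Difference: |1970.54 - 1643.22| = 327.32
store_east has higher sales by $327.32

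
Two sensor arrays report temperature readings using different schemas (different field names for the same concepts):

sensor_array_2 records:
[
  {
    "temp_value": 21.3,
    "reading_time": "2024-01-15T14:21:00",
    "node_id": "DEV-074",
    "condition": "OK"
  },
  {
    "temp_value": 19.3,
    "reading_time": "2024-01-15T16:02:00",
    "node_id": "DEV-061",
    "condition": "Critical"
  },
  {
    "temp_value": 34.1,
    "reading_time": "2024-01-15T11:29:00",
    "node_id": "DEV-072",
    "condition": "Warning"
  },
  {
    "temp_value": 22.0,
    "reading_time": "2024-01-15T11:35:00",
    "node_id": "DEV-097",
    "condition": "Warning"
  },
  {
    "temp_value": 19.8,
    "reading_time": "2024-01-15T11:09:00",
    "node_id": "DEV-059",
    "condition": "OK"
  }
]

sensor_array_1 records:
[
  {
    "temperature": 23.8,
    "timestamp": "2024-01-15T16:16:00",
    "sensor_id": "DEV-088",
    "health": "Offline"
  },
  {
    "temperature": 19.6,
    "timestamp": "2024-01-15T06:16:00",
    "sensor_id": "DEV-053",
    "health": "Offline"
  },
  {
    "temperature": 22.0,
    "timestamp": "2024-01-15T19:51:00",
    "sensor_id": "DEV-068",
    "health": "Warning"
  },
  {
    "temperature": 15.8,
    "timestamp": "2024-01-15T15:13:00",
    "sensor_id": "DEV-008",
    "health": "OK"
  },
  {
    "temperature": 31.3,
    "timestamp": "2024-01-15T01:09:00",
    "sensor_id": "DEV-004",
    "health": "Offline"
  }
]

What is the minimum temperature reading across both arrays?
15.8

Schema mapping: "temp_value" (sensor_array_2) = "temperature" (sensor_array_1) = temperature reading

Minimum in sensor_array_2: 19.3
Minimum in sensor_array_1: 15.8

Overall minimum: min(19.3, 15.8) = 15.8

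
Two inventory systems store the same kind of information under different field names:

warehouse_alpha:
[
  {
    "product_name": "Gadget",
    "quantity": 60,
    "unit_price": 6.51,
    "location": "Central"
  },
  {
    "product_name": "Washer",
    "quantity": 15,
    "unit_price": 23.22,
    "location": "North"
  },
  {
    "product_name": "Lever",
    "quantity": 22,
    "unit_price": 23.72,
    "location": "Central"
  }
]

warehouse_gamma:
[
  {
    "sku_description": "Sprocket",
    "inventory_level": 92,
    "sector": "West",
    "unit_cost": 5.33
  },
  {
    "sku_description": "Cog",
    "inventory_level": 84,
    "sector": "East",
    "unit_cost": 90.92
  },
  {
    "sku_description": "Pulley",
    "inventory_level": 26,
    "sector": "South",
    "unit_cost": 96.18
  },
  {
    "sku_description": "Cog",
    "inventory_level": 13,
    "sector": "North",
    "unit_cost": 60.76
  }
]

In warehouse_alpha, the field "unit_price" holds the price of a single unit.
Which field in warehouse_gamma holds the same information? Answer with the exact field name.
unit_cost

In warehouse_alpha, "unit_price" holds the price of a single unit.
The fields in warehouse_gamma are: "sku_description", "inventory_level", "sector", "unit_cost".
"unit_cost" is the match: the name refers to the same concept and its values are decimal currency amounts (e.g. 5.33, 90.92).
The other fields ("sku_description", "inventory_level", "sector") hold different kinds of data.

So "unit_price" in warehouse_alpha corresponds to "unit_cost" in warehouse_gamma.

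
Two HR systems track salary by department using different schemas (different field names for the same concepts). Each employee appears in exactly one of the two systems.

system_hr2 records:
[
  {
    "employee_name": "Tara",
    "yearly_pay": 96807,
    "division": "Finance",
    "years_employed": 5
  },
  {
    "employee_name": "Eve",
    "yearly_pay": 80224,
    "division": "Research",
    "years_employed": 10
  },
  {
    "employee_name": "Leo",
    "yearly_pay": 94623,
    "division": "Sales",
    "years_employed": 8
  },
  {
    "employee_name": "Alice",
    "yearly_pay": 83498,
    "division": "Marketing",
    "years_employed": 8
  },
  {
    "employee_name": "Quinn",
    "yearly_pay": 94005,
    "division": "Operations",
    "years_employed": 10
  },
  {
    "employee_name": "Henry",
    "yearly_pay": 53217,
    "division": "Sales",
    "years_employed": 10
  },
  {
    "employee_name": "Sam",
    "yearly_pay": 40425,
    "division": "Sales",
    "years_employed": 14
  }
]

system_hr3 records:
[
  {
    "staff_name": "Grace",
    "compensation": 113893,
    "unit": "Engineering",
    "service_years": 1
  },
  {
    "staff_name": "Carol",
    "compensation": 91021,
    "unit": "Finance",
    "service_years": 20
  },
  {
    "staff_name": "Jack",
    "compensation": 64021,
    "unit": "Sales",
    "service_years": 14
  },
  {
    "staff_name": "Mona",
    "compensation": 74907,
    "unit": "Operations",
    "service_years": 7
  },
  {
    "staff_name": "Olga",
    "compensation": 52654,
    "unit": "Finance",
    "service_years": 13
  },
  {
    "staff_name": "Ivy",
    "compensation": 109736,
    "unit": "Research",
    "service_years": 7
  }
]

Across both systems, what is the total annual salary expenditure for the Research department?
189960

Schema mappings:
- "division" (system_hr2) = "unit" (system_hr3) = department
- "yearly_pay" (system_hr2) = "compensation" (system_hr3) = salary

Research salaries from system_hr2: 80224
Research salaries from system_hr3: 109736

Total: 80224 + 109736 = 189960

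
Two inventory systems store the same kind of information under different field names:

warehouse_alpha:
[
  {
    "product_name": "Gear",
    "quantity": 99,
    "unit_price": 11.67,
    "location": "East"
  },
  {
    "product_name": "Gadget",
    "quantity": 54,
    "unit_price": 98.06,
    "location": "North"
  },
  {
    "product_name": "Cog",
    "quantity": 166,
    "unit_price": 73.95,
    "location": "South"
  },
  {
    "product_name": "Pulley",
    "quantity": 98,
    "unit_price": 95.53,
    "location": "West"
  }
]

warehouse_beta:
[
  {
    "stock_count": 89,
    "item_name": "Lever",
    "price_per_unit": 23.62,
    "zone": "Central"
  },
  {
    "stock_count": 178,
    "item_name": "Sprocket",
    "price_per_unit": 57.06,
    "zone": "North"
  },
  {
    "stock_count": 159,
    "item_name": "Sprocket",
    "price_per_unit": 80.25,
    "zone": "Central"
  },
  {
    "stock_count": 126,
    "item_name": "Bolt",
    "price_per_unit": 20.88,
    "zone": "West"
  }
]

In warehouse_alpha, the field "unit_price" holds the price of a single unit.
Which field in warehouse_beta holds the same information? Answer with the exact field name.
price_per_unit

In warehouse_alpha, "unit_price" holds the price of a single unit.
The fields in warehouse_beta are: "stock_count", "item_name", "price_per_unit", "zone".
"price_per_unit" is the match: the name refers to the same concept and its values are decimal currency amounts (e.g. 23.62, 57.06).
The other fields ("stock_count", "item_name", "zone") hold different kinds of data.

So "unit_price" in warehouse_alpha corresponds to "price_per_unit" in warehouse_beta.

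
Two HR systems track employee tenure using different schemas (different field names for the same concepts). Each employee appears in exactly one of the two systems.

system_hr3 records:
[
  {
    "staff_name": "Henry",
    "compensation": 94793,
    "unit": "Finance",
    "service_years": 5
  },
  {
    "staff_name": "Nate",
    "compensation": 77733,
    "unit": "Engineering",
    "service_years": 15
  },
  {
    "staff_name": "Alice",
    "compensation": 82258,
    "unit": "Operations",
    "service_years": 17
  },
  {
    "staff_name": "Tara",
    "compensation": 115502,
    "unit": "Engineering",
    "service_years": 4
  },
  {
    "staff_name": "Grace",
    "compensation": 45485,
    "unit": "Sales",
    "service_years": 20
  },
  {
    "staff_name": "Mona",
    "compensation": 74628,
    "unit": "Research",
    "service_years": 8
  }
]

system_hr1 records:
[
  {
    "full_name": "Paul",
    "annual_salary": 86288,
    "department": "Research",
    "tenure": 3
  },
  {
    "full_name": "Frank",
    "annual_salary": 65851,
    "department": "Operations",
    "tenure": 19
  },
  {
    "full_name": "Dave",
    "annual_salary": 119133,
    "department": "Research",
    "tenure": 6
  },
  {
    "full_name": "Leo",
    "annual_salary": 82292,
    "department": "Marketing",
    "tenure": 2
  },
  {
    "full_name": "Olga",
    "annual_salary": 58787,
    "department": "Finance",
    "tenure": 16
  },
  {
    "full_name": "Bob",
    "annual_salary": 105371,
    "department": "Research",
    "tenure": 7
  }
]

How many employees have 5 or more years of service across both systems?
9

Reconcile schemas: "service_years" (system_hr3) = "tenure" (system_hr1) = years of service

From system_hr3: 5 employees with >= 5 years
From system_hr1: 4 employees with >= 5 years

Total: 5 + 4 = 9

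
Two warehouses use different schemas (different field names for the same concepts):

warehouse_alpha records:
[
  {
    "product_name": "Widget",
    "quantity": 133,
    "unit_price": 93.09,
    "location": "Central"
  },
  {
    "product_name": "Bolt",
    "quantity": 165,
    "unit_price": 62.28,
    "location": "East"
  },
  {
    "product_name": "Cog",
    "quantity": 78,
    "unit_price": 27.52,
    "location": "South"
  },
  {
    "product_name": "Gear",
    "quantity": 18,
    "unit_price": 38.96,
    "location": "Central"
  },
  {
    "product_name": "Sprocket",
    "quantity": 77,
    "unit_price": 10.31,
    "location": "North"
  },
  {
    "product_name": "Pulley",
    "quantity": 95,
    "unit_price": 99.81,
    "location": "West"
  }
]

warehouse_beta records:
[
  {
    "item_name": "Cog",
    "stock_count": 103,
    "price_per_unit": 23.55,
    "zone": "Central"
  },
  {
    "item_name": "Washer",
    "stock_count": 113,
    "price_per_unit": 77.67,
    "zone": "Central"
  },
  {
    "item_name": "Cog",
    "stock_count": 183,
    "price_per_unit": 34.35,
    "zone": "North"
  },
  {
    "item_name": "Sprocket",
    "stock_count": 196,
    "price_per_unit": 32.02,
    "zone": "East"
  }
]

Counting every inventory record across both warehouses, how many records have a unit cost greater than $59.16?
4

Schema mapping: "unit_price" (warehouse_alpha) = "price_per_unit" (warehouse_beta) = unit cost

Records > $59.16 in warehouse_alpha: 3
Records > $59.16 in warehouse_beta: 1

Total count: 3 + 1 = 4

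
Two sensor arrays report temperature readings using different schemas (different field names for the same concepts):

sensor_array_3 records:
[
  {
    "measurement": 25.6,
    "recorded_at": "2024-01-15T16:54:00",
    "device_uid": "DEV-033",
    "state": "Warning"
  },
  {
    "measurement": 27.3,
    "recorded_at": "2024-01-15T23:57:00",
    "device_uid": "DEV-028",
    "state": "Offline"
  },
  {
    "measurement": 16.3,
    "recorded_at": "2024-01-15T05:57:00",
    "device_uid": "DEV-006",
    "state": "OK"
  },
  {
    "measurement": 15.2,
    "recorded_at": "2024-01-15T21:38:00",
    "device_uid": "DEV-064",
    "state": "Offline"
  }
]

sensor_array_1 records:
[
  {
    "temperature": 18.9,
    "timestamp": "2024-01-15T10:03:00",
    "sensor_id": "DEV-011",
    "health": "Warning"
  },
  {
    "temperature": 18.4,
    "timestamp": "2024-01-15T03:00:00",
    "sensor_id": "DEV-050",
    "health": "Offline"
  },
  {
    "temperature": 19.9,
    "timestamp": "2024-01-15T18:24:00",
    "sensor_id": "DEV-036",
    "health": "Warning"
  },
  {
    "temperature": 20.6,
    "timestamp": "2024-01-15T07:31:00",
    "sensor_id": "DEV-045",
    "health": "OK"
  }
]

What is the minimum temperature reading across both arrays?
15.2

Schema mapping: "measurement" (sensor_array_3) = "temperature" (sensor_array_1) = temperature reading

Minimum in sensor_array_3: 15.2
Minimum in sensor_array_1: 18.4

Overall minimum: min(15.2, 18.4) = 15.2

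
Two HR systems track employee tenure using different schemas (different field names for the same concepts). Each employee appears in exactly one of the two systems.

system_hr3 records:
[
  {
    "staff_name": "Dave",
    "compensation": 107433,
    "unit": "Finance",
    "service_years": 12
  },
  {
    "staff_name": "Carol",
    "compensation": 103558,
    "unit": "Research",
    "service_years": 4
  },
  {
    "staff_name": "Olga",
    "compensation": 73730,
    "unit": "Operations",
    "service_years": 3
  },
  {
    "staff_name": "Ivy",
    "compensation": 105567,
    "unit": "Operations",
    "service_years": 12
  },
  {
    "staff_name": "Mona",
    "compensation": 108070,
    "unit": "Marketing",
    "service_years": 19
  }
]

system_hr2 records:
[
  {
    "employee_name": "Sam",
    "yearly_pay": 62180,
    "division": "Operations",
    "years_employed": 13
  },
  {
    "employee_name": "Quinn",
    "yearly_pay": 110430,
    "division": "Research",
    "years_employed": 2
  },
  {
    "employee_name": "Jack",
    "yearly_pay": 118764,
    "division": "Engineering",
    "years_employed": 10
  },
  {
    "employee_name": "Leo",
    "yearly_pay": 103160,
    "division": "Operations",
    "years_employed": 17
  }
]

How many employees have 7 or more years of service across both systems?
6

Reconcile schemas: "service_years" (system_hr3) = "years_employed" (system_hr2) = years of service

From system_hr3: 3 employees with >= 7 years
From system_hr2: 3 employees with >= 7 years

Total: 3 + 3 = 6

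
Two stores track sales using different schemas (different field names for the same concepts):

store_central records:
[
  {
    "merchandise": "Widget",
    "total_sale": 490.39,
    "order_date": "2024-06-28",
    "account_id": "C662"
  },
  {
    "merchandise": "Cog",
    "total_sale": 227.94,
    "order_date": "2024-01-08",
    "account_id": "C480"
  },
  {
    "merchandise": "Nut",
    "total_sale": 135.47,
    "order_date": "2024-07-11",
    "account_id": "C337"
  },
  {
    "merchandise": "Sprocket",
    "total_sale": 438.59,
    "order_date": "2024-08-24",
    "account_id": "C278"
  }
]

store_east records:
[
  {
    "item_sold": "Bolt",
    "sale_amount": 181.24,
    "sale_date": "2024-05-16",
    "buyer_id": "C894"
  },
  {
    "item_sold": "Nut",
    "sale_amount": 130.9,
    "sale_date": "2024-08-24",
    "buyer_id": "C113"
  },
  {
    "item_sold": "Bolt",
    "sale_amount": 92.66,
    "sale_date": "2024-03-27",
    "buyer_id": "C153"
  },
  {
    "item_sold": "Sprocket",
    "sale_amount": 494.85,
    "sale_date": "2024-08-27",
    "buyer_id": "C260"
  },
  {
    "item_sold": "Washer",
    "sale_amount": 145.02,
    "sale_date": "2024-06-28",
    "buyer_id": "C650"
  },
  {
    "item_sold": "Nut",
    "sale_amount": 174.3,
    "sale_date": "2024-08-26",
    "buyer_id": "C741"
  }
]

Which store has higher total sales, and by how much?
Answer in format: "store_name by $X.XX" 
store_central by $73.42

Schema mapping: "total_sale" (store_central) = "sale_amount" (store_east) = sale amount

Total for store_central: 1292.39
Total for store_east: 1218.97

Difference: |1292.39 - 1218.97| = 73.42
store_central has higher sales by $73.42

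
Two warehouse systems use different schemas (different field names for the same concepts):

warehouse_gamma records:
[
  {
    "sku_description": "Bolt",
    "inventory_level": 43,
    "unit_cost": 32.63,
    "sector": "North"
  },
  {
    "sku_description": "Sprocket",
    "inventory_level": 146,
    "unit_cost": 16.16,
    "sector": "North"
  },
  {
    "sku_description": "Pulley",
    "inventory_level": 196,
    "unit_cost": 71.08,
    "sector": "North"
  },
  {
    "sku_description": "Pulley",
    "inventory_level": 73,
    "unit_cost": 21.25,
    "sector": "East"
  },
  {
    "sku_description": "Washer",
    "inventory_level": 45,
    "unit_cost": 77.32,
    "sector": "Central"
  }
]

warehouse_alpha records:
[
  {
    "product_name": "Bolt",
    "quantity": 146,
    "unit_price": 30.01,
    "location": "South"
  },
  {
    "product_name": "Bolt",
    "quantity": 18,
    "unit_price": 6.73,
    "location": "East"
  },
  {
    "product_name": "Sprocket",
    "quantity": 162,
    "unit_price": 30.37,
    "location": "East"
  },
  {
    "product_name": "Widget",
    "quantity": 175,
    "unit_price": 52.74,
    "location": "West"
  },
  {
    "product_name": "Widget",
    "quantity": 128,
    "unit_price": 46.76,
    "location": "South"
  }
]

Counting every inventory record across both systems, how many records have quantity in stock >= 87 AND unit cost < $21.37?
1

Schema mappings:
- "inventory_level" (warehouse_gamma) = "quantity" (warehouse_alpha) = quantity
- "unit_cost" (warehouse_gamma) = "unit_price" (warehouse_alpha) = unit cost

Records meeting both conditions in warehouse_gamma: 1
Records meeting both conditions in warehouse_alpha: 0

Total: 1 + 0 = 1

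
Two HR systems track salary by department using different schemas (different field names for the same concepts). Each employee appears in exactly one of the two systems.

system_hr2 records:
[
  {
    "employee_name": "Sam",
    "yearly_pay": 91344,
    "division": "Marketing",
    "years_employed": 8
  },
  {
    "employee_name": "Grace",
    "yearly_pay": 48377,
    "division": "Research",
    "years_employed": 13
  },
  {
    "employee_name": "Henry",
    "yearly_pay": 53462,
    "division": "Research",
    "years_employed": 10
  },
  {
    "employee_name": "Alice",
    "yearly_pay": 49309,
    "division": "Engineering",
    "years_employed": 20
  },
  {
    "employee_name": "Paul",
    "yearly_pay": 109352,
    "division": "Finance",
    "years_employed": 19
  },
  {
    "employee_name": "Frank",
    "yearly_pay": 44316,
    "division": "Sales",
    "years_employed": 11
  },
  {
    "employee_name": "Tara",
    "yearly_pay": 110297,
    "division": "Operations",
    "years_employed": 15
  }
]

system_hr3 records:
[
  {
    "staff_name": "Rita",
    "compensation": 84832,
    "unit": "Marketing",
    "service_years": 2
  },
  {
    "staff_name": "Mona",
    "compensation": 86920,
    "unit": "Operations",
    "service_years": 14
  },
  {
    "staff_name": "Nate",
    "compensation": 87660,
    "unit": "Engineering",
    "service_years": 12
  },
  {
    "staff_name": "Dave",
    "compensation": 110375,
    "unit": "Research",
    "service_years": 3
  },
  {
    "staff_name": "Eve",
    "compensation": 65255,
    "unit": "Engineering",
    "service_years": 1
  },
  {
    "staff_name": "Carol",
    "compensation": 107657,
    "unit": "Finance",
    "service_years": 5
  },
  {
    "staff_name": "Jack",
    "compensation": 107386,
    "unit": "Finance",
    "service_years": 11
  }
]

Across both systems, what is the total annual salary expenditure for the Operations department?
197217

Schema mappings:
- "division" (system_hr2) = "unit" (system_hr3) = department
- "yearly_pay" (system_hr2) = "compensation" (system_hr3) = salary

Operations salaries from system_hr2: 110297
Operations salaries from system_hr3: 86920

Total: 110297 + 86920 = 197217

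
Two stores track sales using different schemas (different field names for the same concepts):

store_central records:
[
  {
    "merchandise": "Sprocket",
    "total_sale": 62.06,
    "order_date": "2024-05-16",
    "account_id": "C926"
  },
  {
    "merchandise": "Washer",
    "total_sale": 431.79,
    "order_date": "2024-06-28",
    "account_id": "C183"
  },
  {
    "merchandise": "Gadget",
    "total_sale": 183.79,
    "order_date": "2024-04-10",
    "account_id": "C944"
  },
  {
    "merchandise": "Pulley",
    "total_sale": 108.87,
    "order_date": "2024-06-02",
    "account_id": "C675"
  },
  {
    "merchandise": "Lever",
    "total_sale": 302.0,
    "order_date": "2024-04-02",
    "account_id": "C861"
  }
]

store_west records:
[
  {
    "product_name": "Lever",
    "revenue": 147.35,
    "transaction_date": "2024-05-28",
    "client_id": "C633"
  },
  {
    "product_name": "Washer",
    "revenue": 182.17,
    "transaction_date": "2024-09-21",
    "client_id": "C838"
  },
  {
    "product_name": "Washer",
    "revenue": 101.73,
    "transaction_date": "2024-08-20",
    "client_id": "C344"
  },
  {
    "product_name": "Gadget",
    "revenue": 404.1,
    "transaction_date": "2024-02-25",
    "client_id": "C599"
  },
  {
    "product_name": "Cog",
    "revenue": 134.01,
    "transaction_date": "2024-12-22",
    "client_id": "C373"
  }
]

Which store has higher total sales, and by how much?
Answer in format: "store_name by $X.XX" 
store_central by $119.15

Schema mapping: "total_sale" (store_central) = "revenue" (store_west) = sale amount

Total for store_central: 1088.51
Total for store_west: 969.36

Difference: |1088.51 - 969.36| = 119.15
store_central has higher sales by $119.15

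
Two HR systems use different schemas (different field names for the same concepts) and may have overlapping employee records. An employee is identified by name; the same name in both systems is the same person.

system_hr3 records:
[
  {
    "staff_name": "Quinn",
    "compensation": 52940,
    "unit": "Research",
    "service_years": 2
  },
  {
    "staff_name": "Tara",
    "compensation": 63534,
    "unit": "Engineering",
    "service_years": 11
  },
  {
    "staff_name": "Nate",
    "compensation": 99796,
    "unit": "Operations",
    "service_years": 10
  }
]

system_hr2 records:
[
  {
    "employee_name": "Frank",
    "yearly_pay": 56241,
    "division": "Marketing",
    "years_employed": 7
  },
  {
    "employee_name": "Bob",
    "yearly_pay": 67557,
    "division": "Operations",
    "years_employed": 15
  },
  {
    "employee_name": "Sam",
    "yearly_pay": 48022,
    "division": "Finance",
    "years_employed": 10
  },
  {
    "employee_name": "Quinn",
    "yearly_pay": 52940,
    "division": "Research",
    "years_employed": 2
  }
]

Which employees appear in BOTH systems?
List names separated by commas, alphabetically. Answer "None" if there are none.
Quinn

Schema mapping: "staff_name" (system_hr3) = "employee_name" (system_hr2) = employee name

Names in system_hr3: ['Nate', 'Quinn', 'Tara']
Names in system_hr2: ['Bob', 'Frank', 'Quinn', 'Sam']

Intersection: ['Quinn']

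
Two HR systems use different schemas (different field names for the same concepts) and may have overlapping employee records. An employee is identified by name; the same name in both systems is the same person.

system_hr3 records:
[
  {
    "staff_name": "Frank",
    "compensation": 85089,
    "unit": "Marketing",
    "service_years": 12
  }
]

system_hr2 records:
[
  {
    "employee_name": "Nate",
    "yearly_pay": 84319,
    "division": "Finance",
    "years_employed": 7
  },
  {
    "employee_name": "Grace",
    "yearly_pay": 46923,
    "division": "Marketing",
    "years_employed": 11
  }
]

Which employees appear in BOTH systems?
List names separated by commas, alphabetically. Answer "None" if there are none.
None

Schema mapping: "staff_name" (system_hr3) = "employee_name" (system_hr2) = employee name

Names in system_hr3: ['Frank']
Names in system_hr2: ['Grace', 'Nate']

Intersection: None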